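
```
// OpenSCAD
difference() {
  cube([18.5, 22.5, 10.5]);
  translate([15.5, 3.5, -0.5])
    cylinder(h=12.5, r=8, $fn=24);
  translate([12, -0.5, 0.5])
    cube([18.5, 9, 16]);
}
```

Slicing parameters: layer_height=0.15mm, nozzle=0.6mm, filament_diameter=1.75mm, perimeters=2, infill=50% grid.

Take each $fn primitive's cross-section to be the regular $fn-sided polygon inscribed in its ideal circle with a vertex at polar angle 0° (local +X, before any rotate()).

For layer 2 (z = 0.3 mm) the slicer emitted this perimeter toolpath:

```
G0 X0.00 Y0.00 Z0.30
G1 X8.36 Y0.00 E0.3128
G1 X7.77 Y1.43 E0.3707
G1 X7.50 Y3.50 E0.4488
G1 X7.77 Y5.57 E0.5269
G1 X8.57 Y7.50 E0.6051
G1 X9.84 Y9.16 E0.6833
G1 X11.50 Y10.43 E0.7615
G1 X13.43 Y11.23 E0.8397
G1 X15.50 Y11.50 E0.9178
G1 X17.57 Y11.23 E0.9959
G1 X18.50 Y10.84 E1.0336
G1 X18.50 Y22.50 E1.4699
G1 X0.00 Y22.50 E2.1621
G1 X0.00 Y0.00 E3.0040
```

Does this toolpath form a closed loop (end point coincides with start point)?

Start point (G0): (0.00, 0.00). End point (last G1): the path returns to the start — closed.

yes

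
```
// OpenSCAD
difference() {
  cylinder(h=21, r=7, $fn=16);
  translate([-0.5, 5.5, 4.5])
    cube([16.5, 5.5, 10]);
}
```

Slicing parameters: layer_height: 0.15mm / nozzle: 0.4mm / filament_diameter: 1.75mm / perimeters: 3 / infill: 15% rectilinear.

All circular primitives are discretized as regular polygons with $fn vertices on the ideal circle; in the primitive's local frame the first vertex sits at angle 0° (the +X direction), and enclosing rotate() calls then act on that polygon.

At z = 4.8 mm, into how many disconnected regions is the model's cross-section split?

1

At z = 4.8 mm: the r=7 cylinder gives a regular 16-gon of circumradius 7 (constant along its height); the cube at (-0.5, 5.5) (footprint 16.5×5.5) is included at this height; After the difference (first − rest): starting from the r=7 cylinder, the 16.5×5.5 cube at (-0.5, 5.5) partially overlaps it — only the 4.73 mm² overlap (of its 90.75 mm²) is removed, clipping the outline — 1 connected region. The result has 1 disconnected region.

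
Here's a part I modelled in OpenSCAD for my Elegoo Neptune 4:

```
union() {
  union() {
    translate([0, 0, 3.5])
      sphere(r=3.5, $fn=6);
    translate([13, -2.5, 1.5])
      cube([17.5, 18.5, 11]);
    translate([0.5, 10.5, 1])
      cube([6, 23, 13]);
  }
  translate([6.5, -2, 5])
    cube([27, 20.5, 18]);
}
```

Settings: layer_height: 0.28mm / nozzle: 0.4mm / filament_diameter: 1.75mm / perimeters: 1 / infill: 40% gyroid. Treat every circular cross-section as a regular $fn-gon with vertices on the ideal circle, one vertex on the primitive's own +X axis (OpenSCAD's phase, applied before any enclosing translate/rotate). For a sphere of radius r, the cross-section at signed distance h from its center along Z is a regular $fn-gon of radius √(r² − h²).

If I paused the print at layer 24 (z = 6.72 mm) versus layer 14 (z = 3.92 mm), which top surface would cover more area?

layer 24 (z = 6.72 mm)

Layer 24 (z = 6.72): the r=3.5 sphere slices to a regular 6-gon of circumradius 1.372 (√(r²−h²) with h=3.22 from center) (area = (6/2)·1.372²·sin(360°/6) = 4.89 mm²); the cube at (13, -2.5) is present — its section is the full 17.5×18.5 rectangle (area 323.75 mm²); the 6×23 cube at (0.5, 10.5) contributes its full rectangle (area 138.00 mm²); Merging all regions: the 3 present regions are separate (no shared area or edge), so areas and boundary lengths simply add and each stays a separate island — area = 466.64 mm²; the cube at (6.5, -2) is present — its section is the full 27×20.5 rectangle (area 553.50 mm²); Taking the union: the regions partially overlap — summed areas 1020.14 mm² minus the doubly-counted overlap 315.00 mm² gives 705.14 mm² — area = 705.14 mm². So its area = 705.14 mm². Layer 14 (z = 3.92): the r=3.5 sphere slices to a regular 6-gon of circumradius 3.475 (√(r²−h²) with h=0.42 from center) (area = (6/2)·3.475²·sin(360°/6) = 31.37 mm²); the cube at (13, -2.5) is present — its section is the full 17.5×18.5 rectangle (area 323.75 mm²); the cube at (0.5, 10.5) is present — its section is the full 6×23 rectangle (area 138.00 mm²); Taking the union: the 3 present regions are separate (no shared area or edge), so areas and boundary lengths simply add and each stays a separate island — area = 493.12 mm²; the cube at (6.5, -2) is not intersected at this z (z outside [5, 23]); Combining (union): only the result so far is present, so the union is just that shape — area = 493.12 mm². So its area = 493.12 mm². Layer 24 is larger (705.14 vs 493.12 mm²).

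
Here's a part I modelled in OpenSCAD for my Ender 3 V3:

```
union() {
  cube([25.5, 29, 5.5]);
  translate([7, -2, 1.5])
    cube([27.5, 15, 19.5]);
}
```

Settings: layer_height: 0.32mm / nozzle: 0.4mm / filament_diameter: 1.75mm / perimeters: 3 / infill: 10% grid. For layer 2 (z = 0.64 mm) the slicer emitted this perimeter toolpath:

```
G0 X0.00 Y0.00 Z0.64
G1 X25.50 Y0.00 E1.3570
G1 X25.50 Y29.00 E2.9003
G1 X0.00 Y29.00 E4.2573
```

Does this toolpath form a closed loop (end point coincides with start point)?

no

Start point (G0): (0.00, 0.00). End point (last G1): the path does not return to the start — open.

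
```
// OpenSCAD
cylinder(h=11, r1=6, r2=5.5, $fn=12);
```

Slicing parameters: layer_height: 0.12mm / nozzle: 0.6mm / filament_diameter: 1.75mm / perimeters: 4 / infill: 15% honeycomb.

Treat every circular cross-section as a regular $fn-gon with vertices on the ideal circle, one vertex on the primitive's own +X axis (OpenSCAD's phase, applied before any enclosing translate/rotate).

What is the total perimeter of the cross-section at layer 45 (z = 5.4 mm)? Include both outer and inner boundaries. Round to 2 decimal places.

35.75 mm

At z = 5.4 mm: the cone (r1=6→r2=5.5) has section circumradius 5.755 here — a regular 12-gon (perimeter = 2·12·5.755·sin(180°/12) = 35.75 mm). Overall, the cross-section is a single solid region. Total boundary length (outer) = 35.75 mm.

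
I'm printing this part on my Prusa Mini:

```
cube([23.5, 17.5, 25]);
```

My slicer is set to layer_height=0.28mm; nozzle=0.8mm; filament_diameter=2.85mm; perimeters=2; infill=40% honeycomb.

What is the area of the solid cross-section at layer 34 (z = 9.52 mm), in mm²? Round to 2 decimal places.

At z = 9.52 mm: the cube (footprint 23.5×17.5) is included at this height (area 411.25 mm²). Overall, the cross-section is a single solid region. Net area = 411.25 mm².

411.25 mm²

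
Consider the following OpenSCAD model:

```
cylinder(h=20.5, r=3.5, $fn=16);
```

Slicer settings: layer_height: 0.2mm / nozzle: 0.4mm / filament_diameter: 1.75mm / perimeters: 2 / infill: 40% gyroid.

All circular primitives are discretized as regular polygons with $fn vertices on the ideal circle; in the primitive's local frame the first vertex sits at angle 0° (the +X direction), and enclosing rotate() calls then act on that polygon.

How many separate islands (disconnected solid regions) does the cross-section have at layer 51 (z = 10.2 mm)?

At z = 10.2 mm: the cylinder: section is a regular 16-gon, circumradius r=3.5. Overall, the cross-section is a single solid region. Island count = 1.

1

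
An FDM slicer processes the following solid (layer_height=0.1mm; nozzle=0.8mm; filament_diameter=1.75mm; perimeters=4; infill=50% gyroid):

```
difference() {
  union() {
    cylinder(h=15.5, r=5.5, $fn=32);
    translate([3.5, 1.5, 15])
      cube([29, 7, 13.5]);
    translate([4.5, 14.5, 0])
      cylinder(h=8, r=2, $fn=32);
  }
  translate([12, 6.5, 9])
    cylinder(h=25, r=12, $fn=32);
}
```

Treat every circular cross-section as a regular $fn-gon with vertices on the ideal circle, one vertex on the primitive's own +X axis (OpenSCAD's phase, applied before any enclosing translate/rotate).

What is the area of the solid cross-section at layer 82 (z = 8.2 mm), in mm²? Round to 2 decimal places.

94.42 mm²

At z = 8.2 mm: the cylinder: section is a regular 32-gon, circumradius r=5.5 (area = (32/2)·5.500²·sin(360°/32) = 94.42 mm²); the cube at (3.5, 1.5) does not reach this height (z outside [15, 28.5]); the cylinder at (4.5, 14.5) is not intersected at this z (z outside [0, 8]); Merging all regions: only the r=5.5 cylinder is present, so the union is just that shape — area = 94.42 mm²; the cylinder at (12, 6.5) is absent (z outside [9, 34]); Subtracting the remaining from the first: none of the subtracted shapes is present at this height, so that combined region is unchanged — area = 94.42 mm². Overall, the cross-section is a single solid region. Net area = 94.42 mm².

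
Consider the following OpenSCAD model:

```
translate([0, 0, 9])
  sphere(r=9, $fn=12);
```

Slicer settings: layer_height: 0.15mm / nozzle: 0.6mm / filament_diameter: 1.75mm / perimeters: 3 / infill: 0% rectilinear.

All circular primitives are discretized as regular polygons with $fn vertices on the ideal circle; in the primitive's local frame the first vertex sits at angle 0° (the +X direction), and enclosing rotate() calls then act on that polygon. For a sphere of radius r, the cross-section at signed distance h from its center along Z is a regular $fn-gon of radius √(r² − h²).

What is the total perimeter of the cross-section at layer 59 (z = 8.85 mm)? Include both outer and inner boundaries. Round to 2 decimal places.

55.90 mm

At z = 8.85 mm: the r=9 sphere contributes a regular 12-gon of circumradius √(9²−0.15²) = 8.999 (perimeter = 2·12·8.999·sin(180°/12) = 55.90 mm). Overall, the cross-section is a single solid region. Total boundary length (outer) = 55.90 mm.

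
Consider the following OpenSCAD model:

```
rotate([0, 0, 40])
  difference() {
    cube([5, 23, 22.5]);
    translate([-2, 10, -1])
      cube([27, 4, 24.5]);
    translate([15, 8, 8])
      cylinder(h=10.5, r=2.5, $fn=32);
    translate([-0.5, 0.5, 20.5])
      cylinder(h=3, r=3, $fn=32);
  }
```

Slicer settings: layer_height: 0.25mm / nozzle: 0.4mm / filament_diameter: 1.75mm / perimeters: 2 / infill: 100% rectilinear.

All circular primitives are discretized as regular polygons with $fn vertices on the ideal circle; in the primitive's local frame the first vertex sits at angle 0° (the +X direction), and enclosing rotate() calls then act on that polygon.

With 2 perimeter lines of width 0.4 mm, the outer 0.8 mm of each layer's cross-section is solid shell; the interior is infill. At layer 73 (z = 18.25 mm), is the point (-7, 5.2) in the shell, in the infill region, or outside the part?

At z = 18.25 mm: the cube (footprint 5×23) is included at this height; the cube at (-2, 10) (footprint 27×4) is included at this height; the cylinder at (15, 8): section is a regular 32-gon, circumradius r=2.5; the cylinder at (-0.5, 0.5) does not reach this height (z outside [20.5, 23.5]); Subtracting the remaining from the first: starting from the 5×23 cube, the 27×4 cube at (-2, 10) partially overlaps it — only the 20.00 mm² overlap (of its 108.00 mm²) is removed, clipping the outline; the r=2.5 cylinder at (15, 8) misses the remaining region (no effect) — 2 connected regions; (whole slice rotated 40° about Z — lengths, areas and connectivity unchanged). Overall, the cross-section has 2 separate islands. Undo the 40° rotation: the query point maps to (-2.020, 8.483) in the un-rotated model frame. The nearest boundary edge runs (0.00, 0.00)→(0.00, 10.00); distance from the point to it = 2.02 mm. The point is not inside any of the regions above, so it lies outside the cross-section (2.02 mm from the nearest boundary).

outside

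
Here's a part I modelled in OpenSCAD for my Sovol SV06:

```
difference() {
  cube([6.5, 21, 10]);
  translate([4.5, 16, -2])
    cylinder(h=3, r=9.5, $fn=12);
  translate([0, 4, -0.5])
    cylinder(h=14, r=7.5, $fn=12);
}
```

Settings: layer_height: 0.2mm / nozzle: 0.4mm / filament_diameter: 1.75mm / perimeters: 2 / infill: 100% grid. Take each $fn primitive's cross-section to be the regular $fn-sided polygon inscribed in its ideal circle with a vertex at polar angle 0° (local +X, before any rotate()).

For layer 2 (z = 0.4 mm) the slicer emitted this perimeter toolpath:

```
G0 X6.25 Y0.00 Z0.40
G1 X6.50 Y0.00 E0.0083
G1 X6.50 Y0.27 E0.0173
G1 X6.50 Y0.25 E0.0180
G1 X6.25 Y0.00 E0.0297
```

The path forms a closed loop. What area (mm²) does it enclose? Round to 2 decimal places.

0.03 mm²

Apply the shoelace formula to the sequence of (X, Y) vertices; enclosed area = 0.03 mm².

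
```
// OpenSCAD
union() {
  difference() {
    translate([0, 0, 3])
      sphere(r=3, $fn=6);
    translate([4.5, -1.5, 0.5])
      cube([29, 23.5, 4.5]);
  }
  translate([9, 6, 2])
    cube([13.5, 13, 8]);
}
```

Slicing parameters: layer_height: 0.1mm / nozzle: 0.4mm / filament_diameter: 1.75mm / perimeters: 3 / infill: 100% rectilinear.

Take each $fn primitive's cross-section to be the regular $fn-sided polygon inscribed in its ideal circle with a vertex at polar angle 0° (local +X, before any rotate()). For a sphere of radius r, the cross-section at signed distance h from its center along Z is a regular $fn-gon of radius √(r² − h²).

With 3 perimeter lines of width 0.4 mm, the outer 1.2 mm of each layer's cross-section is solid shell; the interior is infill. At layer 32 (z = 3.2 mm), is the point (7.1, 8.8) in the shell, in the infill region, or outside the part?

At z = 3.2 mm: the sphere: section is a regular 6-gon, circumradius = √(r²−h²) = √(3²−0.2²) = 2.993; the cube at (4.5, -1.5) (footprint 29×23.5) is included at this height; Subtracting the remaining from the first: starting from the r=3 sphere, the 29×23.5 cube at (4.5, -1.5) misses the remaining region (no effect) — 1 connected region; the cube at (9, 6) is present — its section is the full 13.5×13 rectangle; Taking the union: the 2 present regions are separate (no shared area or edge), so areas and boundary lengths simply add and each stays a separate island — 2 connected regions. Overall, the cross-section has 2 separate islands. The nearest boundary edge runs (9.00, 6.00)→(9.00, 19.00); distance from the point to it = 1.90 mm. The point is not inside any of the regions above, so it lies outside the cross-section (1.90 mm from the nearest boundary).

outside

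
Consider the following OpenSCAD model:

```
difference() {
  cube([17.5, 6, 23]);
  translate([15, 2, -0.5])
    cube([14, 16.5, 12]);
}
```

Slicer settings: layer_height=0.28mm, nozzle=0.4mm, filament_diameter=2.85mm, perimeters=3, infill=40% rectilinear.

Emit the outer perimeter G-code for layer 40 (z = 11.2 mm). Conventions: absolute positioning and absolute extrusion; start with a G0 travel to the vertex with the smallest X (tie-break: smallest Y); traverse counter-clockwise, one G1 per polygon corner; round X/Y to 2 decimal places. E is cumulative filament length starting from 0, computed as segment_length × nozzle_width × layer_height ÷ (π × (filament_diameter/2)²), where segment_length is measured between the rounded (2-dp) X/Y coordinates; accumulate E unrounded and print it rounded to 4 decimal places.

G0 X0.00 Y0.00 Z11.20
G1 X17.50 Y0.00 E0.3072
G1 X17.50 Y2.00 E0.3424
G1 X15.00 Y2.00 E0.3862
G1 X15.00 Y6.00 E0.4565
G1 X0.00 Y6.00 E0.7198
G1 X0.00 Y0.00 E0.8252

At z = 11.2 mm: the cube is present — its section is the full 17.5×6 rectangle; the cube at (15, 2) (footprint 14×16.5) is included at this height; After the difference (first − rest): starting from the 17.5×6 cube, the 14×16.5 cube at (15, 2) partially overlaps it — only the 10.00 mm² overlap (of its 231.00 mm²) is removed, clipping the outline — 1 connected region. The outline is a single polygon with 6 vertices. Extrusion per mm of travel: 0.4 × 0.28 / (π × 1.425²) = 0.017557. Accumulating E over each segment gives final E = 0.8252.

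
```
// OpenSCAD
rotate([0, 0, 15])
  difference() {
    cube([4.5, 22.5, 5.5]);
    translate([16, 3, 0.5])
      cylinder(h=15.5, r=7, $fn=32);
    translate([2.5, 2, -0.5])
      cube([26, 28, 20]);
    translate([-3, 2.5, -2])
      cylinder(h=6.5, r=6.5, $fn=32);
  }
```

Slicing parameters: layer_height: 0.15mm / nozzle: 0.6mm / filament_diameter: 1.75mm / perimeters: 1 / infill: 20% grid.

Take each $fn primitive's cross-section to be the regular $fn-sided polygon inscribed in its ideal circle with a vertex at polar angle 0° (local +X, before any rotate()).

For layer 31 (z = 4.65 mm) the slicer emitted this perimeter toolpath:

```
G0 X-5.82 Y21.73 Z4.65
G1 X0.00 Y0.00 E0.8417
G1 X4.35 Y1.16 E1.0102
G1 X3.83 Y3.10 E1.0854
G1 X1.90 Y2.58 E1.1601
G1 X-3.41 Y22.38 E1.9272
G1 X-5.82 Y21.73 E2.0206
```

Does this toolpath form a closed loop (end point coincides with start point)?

yes

Start point (G0): (-5.82, 21.73). End point (last G1): the path returns to the start — closed.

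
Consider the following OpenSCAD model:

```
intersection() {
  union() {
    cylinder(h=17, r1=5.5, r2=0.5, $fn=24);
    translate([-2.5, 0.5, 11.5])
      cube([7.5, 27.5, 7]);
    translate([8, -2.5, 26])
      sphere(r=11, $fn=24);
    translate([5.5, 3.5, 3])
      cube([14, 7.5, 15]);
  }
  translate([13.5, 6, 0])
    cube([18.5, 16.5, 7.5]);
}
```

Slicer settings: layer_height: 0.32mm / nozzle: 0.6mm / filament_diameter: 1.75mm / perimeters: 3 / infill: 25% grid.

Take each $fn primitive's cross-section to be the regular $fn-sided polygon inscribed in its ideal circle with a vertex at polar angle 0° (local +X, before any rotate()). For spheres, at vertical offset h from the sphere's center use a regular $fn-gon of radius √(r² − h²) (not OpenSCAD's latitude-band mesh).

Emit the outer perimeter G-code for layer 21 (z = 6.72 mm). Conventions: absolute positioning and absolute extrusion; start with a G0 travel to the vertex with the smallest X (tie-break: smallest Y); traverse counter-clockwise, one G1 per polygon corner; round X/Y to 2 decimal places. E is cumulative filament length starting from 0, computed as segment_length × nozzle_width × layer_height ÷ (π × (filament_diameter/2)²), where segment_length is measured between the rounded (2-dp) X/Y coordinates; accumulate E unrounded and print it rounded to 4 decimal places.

G0 X13.50 Y6.00 Z6.72
G1 X19.50 Y6.00 E0.4789
G1 X19.50 Y11.00 E0.8781
G1 X13.50 Y11.00 E1.3570
G1 X13.50 Y6.00 E1.7561

At z = 6.72 mm: the cone contributes a regular 24-gon of circumradius 3.524 (interpolated between r1=5.5 and r2=0.5 at t=0.395); the cube at (-2.5, 0.5) does not reach this height (z outside [11.5, 18.5]); the sphere at (8, -2.5) is not intersected at this z (|z−center|=19.280 > r=11); the cube at (5.5, 3.5) (footprint 14×7.5) is included at this height; Merging all regions: the 2 present regions are separate (no shared area or edge), so areas and boundary lengths simply add and each stays a separate island — 2 connected regions; the cube at (13.5, 6) (footprint 18.5×16.5) is included at this height; After intersecting: the 18.5×16.5 cube at (13.5, 6) partially overlaps that combined region; clipping to the common part keeps 30.00 mm² — 1 connected region. The outline is a single polygon with 4 vertices. Extrusion per mm of travel: 0.6 × 0.32 / (π × 0.875²) = 0.079824. Accumulating E over each segment gives final E = 1.7561.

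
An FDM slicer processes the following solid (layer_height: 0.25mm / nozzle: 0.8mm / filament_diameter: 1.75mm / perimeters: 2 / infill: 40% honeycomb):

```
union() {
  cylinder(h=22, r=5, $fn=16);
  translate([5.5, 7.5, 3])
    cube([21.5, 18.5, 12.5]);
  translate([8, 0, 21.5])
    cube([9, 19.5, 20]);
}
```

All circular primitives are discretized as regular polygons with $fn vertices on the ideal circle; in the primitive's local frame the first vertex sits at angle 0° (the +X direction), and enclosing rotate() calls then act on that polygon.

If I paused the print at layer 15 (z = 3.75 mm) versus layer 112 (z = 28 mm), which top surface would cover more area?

Layer 15 (z = 3.75): the r=5 cylinder contributes a regular 16-gon of circumradius 5 (area = (16/2)·5.000²·sin(360°/16) = 76.54 mm²); the cube at (5.5, 7.5) (footprint 21.5×18.5) is included at this height (area 397.75 mm²); the cube at (8, 0) does not reach this height (z outside [21.5, 41.5]); Merging all regions: the 2 present regions are separate (no shared area or edge), so areas and boundary lengths simply add and each stays a separate island — area = 474.29 mm². So its area = 474.29 mm². Layer 112 (z = 28): the cylinder is not intersected at this z (z outside [0, 22]); the cube at (5.5, 7.5) does not reach this height (z outside [3, 15.5]); the cube at (8, 0) (footprint 9×19.5) is included at this height (area 175.50 mm²); Taking the union: only the 9×19.5 cube at (8, 0) is present, so the union is just that shape — area = 175.50 mm². So its area = 175.50 mm². Layer 15 is larger (474.29 vs 175.50 mm²).

layer 15 (z = 3.75 mm)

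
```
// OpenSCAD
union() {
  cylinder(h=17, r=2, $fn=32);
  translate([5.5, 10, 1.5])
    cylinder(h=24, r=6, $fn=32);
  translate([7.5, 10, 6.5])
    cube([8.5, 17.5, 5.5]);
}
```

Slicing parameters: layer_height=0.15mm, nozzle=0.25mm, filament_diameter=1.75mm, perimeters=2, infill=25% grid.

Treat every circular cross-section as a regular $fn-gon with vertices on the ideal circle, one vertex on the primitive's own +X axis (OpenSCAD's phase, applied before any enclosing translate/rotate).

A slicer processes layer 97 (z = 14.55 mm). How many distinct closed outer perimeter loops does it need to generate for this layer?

2

At z = 14.55 mm: the r=2 cylinder contributes a regular 32-gon of circumradius 2; the r=6 cylinder at (5.5, 10) gives a regular 32-gon of circumradius 6 (constant along its height); the cube at (7.5, 10) is absent (z outside [6.5, 12]); Combining (union): the 2 present regions are separate (no shared area or edge), so areas and boundary lengths simply add and each stays a separate island — 2 connected regions. The result has 2 disconnected regions.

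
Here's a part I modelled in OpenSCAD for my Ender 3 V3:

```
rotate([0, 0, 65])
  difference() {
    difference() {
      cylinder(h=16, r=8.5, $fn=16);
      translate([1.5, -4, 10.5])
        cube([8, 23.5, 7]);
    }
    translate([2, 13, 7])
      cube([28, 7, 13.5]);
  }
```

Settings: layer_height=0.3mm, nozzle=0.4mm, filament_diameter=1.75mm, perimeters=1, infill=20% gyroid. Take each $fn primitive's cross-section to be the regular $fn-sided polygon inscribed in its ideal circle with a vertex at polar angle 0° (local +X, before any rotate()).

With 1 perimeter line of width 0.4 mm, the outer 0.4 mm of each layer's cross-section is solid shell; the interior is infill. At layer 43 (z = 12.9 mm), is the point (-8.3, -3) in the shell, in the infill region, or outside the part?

outside

At z = 12.9 mm: the cylinder: section is a regular 16-gon, circumradius r=8.5; the cube at (1.5, -4) is present — its section is the full 8×23.5 rectangle; After the difference (first − rest): starting from the r=8.5 cylinder, the 8×23.5 cube at (1.5, -4) partially overlaps it — only the 69.05 mm² overlap (of its 188.00 mm²) is removed, clipping the outline — 1 connected region; the 28×7 cube at (2, 13) contributes its full rectangle; Taking the first minus the rest: starting from the result so far, the 28×7 cube at (2, 13) misses the remaining region (no effect) — 1 connected region; (whole slice rotated 65° about Z — lengths, areas and connectivity unchanged). Overall, the cross-section is a single solid region. Undo the 65° rotation: the query point maps to (-6.227, 6.254) in the un-rotated model frame. The nearest boundary edge runs (-7.85, 3.25)→(-6.01, 6.01); distance from the point to it = 0.33 mm. The point is not inside any of the regions above, so it lies outside the cross-section (0.33 mm from the nearest boundary).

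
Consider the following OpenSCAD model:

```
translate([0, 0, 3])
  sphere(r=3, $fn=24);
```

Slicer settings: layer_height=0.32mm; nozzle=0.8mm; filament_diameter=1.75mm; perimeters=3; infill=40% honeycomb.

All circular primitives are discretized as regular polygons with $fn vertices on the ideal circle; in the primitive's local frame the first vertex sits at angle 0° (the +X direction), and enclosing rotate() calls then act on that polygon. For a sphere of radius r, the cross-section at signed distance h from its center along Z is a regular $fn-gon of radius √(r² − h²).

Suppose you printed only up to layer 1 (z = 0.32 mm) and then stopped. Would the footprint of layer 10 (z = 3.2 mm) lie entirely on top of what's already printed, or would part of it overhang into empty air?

Compare the two slices. At z = 0.32: the r=3 sphere slices to a regular 24-gon of circumradius 1.348 (√(r²−h²) with h=2.68 from center) (area = (24/2)·1.348²·sin(360°/24) = 5.65 mm²). At z = 3.2: the r=3 sphere contributes a regular 24-gon of circumradius √(3²−0.2²) = 2.993 (area = (24/2)·2.993²·sin(360°/24) = 27.83 mm²). Checking containment: at z = 3.2 the cross-section extends beyond the z = 0.32 cross-section by about 22.18 mm².

part overhangs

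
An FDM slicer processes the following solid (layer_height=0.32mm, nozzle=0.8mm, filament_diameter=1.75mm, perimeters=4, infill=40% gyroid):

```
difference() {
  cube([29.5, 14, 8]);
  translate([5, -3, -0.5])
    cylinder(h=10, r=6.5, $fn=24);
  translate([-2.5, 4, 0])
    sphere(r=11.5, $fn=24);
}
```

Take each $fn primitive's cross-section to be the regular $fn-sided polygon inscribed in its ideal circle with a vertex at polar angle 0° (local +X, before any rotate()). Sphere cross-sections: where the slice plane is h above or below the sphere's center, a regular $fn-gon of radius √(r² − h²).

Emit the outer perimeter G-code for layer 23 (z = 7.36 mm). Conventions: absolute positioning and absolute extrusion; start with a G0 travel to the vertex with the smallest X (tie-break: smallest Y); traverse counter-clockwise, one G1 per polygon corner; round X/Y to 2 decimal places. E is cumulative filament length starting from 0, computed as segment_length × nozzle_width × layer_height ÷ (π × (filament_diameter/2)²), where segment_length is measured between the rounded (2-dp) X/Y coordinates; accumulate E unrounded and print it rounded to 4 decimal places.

G0 X0.00 Y12.45 Z7.36
G1 X1.92 Y11.65 E0.2214
G1 X3.75 Y10.25 E0.4666
G1 X5.15 Y8.42 E0.7118
G1 X6.04 Y6.29 E0.9575
G1 X6.34 Y4.00 E1.2034
G1 X6.25 Y3.34 E1.2742
G1 X6.68 Y3.28 E1.3205
G1 X8.25 Y2.63 E1.5013
G1 X9.60 Y1.60 E1.6820
G1 X10.63 Y0.25 E1.8628
G1 X10.73 Y0.00 E1.8914
G1 X29.50 Y0.00 E3.8892
G1 X29.50 Y14.00 E5.3792
G1 X0.00 Y14.00 E8.5190
G1 X0.00 Y12.45 E8.6839

At z = 7.36 mm: the cube (footprint 29.5×14) is included at this height; the cylinder at (5, -3): section is a regular 24-gon, circumradius r=6.5; the sphere at (-2.5, 4): section is a regular 24-gon, circumradius = √(r²−h²) = √(11.5²−7.36²) = 8.836; After the difference (first − rest): starting from the 29.5×14 cube, the r=6.5 cylinder at (5, -3) partially overlaps it — only the 27.86 mm² overlap (of its 131.22 mm²) is removed, clipping the outline; the r=11.5 sphere at (-2.5, 4) partially overlaps it — only the 45.99 mm² overlap (of its 242.50 mm²) is removed, clipping the outline — 1 connected region. The outline is a single polygon with 15 vertices. Extrusion per mm of travel: 0.8 × 0.32 / (π × 0.875²) = 0.106432. Accumulating E over each segment gives final E = 8.6839.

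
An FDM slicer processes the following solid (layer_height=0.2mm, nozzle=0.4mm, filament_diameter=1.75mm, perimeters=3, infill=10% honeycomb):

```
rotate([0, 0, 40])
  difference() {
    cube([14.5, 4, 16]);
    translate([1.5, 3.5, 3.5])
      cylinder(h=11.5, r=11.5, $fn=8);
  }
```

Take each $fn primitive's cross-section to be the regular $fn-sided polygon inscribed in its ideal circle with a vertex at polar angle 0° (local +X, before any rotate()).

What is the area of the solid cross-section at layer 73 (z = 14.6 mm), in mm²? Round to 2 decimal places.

At z = 14.6 mm: the cube is present — its section is the full 14.5×4 rectangle (area 58.00 mm²); the cylinder at (1.5, 3.5): section is a regular 8-gon, circumradius r=11.5 (area = (8/2)·11.500²·sin(360°/8) = 374.06 mm²); Taking the first minus the rest: starting from the 14.5×4 cube (58.00 mm²), the r=11.5 cylinder at (1.5, 3.5) partially overlaps it — only the 49.41 mm² overlap (of its 374.06 mm²) is removed, clipping the outline — area = 8.59 mm²; (whole slice rotated 40° about Z — lengths, areas and connectivity unchanged). Overall, the cross-section is a single solid region. Net area = 8.59 mm².

8.59 mm²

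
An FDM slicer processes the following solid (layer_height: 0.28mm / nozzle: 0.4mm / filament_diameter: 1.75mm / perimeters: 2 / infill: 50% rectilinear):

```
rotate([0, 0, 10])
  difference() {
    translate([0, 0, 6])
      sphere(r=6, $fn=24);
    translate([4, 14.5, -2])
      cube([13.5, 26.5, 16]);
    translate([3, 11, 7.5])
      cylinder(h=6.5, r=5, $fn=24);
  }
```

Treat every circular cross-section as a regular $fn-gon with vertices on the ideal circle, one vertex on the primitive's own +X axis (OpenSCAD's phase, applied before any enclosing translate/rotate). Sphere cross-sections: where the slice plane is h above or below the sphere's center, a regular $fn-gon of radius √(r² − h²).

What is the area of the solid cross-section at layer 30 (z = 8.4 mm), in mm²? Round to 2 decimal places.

93.92 mm²

At z = 8.4 mm: the r=6 sphere slices to a regular 24-gon of circumradius 5.499 (√(r²−h²) with h=2.4 from center) (area = (24/2)·5.499²·sin(360°/24) = 93.92 mm²); the cube at (4, 14.5) is present — its section is the full 13.5×26.5 rectangle (area 357.75 mm²); the r=5 cylinder at (3, 11) contributes a regular 24-gon of circumradius 5 (area = (24/2)·5.000²·sin(360°/24) = 77.65 mm²); Subtracting the remaining from the first: starting from the r=6 sphere (93.92 mm²), the 13.5×26.5 cube at (4, 14.5) misses the remaining region (no effect); the r=5 cylinder at (3, 11) misses the remaining region (no effect) — area = 93.92 mm²; (rotated 10° about Z; rotation is an isometry so areas/perimeters/island counts are preserved). Overall, the cross-section is a single solid region. Net area = 93.92 mm².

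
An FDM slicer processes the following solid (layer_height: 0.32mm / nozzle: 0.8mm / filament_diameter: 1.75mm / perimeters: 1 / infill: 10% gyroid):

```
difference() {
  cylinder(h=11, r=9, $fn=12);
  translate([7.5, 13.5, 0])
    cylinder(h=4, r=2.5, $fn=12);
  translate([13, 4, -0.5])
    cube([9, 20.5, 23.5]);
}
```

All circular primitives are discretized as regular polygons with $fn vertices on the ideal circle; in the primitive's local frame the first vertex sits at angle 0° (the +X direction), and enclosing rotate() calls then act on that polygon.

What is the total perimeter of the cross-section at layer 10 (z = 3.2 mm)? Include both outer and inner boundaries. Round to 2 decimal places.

At z = 3.2 mm: the cylinder: section is a regular 12-gon, circumradius r=9 (perimeter = 2·12·9.000·sin(180°/12) = 55.90 mm); the r=2.5 cylinder at (7.5, 13.5) contributes a regular 12-gon of circumradius 2.5 (perimeter = 2·12·2.500·sin(180°/12) = 15.53 mm); the cube at (13, 4) (footprint 9×20.5) is included at this height (perimeter 59.00 mm); Taking the first minus the rest: starting from the r=9 cylinder, the r=2.5 cylinder at (7.5, 13.5) misses the remaining region (no effect); the 9×20.5 cube at (13, 4) misses the remaining region (no effect) — boundary = 55.90 mm. Overall, the cross-section is a single solid region. Total boundary length (outer) = 55.90 mm.

55.90 mm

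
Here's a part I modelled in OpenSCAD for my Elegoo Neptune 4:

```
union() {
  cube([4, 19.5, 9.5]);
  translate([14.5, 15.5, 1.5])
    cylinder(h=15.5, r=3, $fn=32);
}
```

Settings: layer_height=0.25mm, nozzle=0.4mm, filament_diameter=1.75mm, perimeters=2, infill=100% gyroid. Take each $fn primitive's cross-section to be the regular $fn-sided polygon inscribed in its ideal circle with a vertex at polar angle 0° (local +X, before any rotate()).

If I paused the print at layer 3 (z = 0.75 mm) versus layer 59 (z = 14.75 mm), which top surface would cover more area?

layer 3 (z = 0.75 mm)

Layer 3 (z = 0.75): the 4×19.5 cube contributes its full rectangle (area 78.00 mm²); the cylinder at (14.5, 15.5) is not intersected at this z (z outside [1.5, 17]); Taking the union: only the 4×19.5 cube is present, so the union is just that shape — area = 78.00 mm². So its area = 78.00 mm². Layer 59 (z = 14.75): the cube does not reach this height (z outside [0, 9.5]); the r=3 cylinder at (14.5, 15.5) gives a regular 32-gon of circumradius 3 (constant along its height) (area = (32/2)·3.000²·sin(360°/32) = 28.09 mm²); Taking the union: only the r=3 cylinder at (14.5, 15.5) is present, so the union is just that shape — area = 28.09 mm². So its area = 28.09 mm². Layer 3 is larger (78.00 vs 28.09 mm²).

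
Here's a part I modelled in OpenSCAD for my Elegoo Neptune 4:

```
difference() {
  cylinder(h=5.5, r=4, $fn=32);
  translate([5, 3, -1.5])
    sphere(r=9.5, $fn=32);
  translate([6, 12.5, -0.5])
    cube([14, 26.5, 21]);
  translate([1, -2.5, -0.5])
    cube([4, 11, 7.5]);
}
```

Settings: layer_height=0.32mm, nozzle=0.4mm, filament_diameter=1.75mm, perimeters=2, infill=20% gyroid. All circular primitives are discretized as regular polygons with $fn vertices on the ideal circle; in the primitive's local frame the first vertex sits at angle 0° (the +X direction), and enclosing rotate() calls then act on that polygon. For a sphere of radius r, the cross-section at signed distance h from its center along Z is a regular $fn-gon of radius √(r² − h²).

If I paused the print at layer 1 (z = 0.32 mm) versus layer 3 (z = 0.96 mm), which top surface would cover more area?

Layer 1 (z = 0.32): the r=4 cylinder contributes a regular 32-gon of circumradius 4 (area = (32/2)·4.000²·sin(360°/32) = 49.94 mm²); the sphere at (5, 3): section is a regular 32-gon, circumradius = √(r²−h²) = √(9.5²−1.82²) = 9.324 (area = (32/2)·9.324²·sin(360°/32) = 271.37 mm²); the cube at (6, 12.5) is present — its section is the full 14×26.5 rectangle (area 371.00 mm²); the cube at (1, -2.5) (footprint 4×11) is included at this height (area 44.00 mm²); Taking the first minus the rest: starting from the r=4 cylinder (49.94 mm²), the r=9.5 sphere at (5, 3) partially overlaps it — only the 48.15 mm² overlap (of its 271.37 mm²) is removed, clipping the outline; the 14×26.5 cube at (6, 12.5) misses the remaining region (no effect); the 4×11 cube at (1, -2.5) misses the remaining region (no effect) — area = 1.79 mm². So its area = 1.79 mm². Layer 3 (z = 0.96): the r=4 cylinder gives a regular 32-gon of circumradius 4 (constant along its height) (area = (32/2)·4.000²·sin(360°/32) = 49.94 mm²); the r=9.5 sphere at (5, 3) contributes a regular 32-gon of circumradius √(9.5²−2.46²) = 9.176 (area = (32/2)·9.176²·sin(360°/32) = 262.82 mm²); the 14×26.5 cube at (6, 12.5) contributes its full rectangle (area 371.00 mm²); the 4×11 cube at (1, -2.5) contributes its full rectangle (area 44.00 mm²); Taking the first minus the rest: starting from the r=4 cylinder (49.94 mm²), the r=9.5 sphere at (5, 3) partially overlaps it — only the 47.37 mm² overlap (of its 262.82 mm²) is removed, clipping the outline; the 14×26.5 cube at (6, 12.5) misses the remaining region (no effect); the 4×11 cube at (1, -2.5) misses the remaining region (no effect) — area = 2.57 mm². So its area = 2.57 mm². Layer 3 is larger (2.57 vs 1.79 mm²).

layer 3 (z = 0.96 mm)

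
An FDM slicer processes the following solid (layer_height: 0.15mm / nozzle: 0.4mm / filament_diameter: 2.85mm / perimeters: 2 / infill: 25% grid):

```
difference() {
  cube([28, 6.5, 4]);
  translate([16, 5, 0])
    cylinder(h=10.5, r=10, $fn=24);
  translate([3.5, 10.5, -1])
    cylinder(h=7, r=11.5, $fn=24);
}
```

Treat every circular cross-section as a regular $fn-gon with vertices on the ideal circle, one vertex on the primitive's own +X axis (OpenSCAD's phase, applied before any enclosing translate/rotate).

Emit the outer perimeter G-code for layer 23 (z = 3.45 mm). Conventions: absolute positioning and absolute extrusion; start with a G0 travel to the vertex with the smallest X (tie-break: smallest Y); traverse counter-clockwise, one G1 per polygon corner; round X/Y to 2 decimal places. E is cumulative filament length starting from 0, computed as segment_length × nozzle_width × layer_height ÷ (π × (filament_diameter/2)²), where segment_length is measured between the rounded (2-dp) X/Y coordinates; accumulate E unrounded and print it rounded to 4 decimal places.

At z = 3.45 mm: the cube (footprint 28×6.5) is included at this height; the r=10 cylinder at (16, 5) contributes a regular 24-gon of circumradius 10; the r=11.5 cylinder at (3.5, 10.5) contributes a regular 24-gon of circumradius 11.5; Taking the first minus the rest: starting from the 28×6.5 cube, the r=10 cylinder at (16, 5) partially overlaps it — only the 124.77 mm² overlap (of its 310.58 mm²) is removed, clipping the outline; the r=11.5 cylinder at (3.5, 10.5) partially overlaps it — only the 41.62 mm² overlap (of its 410.75 mm²) is removed, clipping the outline — 1 connected region. The outline is a single polygon with 6 vertices. Extrusion per mm of travel: 0.4 × 0.15 / (π × 1.425²) = 0.009405. Accumulating E over each segment gives final E = 0.1766.

G0 X24.66 Y0.00 Z3.45
G1 X28.00 Y0.00 E0.0314
G1 X28.00 Y6.50 E0.0925
G1 X25.80 Y6.50 E0.1132
G1 X26.00 Y5.00 E0.1275
G1 X25.66 Y2.41 E0.1520
G1 X24.66 Y0.00 E0.1766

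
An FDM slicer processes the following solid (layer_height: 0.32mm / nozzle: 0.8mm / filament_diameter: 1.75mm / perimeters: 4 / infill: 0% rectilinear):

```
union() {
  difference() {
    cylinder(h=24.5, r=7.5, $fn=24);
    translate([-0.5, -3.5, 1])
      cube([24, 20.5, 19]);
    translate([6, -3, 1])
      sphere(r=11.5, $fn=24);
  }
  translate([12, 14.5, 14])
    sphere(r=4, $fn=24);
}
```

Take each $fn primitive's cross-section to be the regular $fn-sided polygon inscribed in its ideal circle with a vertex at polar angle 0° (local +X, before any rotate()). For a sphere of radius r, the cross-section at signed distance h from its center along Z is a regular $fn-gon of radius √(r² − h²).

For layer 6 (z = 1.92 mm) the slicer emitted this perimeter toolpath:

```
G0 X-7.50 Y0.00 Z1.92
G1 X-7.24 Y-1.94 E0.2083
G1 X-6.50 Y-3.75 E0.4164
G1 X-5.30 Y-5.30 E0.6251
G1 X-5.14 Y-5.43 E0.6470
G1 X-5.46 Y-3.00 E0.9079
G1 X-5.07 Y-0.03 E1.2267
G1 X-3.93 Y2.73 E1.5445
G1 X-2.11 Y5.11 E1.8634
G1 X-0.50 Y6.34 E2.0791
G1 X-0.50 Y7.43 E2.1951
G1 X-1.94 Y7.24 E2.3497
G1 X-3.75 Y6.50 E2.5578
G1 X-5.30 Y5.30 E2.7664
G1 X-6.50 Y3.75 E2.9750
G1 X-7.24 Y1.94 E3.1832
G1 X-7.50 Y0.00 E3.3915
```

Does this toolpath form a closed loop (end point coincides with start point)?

Start point (G0): (-7.50, 0.00). End point (last G1): the path returns to the start — closed.

yes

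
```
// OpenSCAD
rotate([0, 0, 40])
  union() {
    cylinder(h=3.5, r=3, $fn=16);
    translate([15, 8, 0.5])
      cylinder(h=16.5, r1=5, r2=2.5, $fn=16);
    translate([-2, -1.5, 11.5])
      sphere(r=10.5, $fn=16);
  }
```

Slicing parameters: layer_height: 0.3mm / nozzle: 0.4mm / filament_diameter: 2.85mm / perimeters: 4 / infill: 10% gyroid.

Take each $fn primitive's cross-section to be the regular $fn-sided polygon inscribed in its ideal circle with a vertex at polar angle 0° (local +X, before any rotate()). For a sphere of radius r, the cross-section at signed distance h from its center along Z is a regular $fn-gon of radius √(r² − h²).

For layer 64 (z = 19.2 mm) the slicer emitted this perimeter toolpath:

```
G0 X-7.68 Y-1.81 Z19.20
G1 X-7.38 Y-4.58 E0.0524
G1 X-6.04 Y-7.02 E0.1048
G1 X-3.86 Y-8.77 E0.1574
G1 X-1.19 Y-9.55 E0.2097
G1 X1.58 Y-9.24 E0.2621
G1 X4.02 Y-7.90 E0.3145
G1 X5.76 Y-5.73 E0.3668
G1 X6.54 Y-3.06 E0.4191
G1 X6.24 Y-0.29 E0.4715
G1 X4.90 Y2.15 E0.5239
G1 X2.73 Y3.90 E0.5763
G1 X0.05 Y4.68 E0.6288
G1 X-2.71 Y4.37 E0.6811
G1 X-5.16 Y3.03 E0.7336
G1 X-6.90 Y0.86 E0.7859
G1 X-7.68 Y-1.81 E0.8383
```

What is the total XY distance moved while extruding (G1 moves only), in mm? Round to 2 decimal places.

Sum the Euclidean lengths of each G1 segment: total = 44.56 mm.

44.56 mm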